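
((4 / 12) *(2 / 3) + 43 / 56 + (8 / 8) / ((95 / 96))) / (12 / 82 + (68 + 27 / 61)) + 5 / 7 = 6106270489 / 8213383080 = 0.74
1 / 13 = 0.08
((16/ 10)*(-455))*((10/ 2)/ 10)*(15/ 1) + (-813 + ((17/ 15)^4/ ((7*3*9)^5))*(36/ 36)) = -76585992455703814604/ 12208830297418125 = -6273.00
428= 428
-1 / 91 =-0.01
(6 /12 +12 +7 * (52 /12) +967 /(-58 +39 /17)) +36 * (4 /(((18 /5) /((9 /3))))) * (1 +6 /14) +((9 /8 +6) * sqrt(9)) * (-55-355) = -681475555 /79548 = -8566.85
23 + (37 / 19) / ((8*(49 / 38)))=4545 / 196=23.19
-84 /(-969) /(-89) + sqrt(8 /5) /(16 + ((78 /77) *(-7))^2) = -28 /28747 + 121 *sqrt(10) /20050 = 0.02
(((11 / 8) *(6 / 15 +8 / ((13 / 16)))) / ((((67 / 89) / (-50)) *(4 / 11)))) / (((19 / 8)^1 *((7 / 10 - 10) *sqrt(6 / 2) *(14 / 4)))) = 19.22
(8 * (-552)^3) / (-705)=448524288 / 235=1908613.99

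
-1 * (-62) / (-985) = -62 / 985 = -0.06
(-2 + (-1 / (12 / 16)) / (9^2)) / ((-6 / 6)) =490 / 243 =2.02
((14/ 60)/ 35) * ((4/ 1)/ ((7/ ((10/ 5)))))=4/ 525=0.01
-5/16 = -0.31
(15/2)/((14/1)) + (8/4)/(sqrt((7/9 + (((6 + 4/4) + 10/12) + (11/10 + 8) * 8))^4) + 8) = 806699535/1504992412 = 0.54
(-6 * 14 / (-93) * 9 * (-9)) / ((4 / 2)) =-1134 / 31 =-36.58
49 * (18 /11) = 882 /11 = 80.18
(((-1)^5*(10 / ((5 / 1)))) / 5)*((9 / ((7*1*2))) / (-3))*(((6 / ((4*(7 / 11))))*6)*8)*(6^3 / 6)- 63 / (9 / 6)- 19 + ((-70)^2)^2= 5882520591 / 245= 24010288.13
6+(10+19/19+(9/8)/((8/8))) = 145/8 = 18.12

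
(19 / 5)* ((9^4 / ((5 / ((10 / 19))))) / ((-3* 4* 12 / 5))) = -729 / 8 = -91.12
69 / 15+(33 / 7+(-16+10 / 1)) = 116 / 35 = 3.31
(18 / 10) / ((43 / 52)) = 468 / 215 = 2.18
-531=-531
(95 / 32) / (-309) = -95 / 9888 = -0.01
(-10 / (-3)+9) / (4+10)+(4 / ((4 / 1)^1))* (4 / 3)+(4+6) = 171 / 14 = 12.21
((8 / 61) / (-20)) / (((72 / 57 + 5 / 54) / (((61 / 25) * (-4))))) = 8208 / 173875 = 0.05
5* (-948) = -4740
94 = 94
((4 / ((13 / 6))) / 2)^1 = 0.92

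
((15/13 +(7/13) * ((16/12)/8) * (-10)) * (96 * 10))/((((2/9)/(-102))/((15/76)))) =-5508000/247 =-22299.60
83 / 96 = 0.86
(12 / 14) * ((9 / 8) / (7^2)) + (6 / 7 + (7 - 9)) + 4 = 3947 / 1372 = 2.88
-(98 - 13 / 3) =-281 / 3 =-93.67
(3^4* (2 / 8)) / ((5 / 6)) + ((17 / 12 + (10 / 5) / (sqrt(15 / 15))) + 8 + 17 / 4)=1199 / 30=39.97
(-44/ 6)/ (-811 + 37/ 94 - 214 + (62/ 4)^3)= -8272/ 3044775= -0.00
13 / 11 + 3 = 46 / 11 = 4.18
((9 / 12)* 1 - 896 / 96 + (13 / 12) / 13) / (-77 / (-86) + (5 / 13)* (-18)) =9503 / 6739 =1.41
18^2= 324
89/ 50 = 1.78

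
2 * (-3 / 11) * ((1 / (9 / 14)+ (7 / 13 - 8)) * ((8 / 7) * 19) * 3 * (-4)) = -840256 / 1001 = -839.42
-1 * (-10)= 10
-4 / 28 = -1 / 7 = -0.14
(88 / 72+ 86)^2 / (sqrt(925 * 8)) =123245 * sqrt(74) / 11988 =88.44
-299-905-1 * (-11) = -1193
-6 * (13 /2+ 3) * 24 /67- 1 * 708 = -48804 /67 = -728.42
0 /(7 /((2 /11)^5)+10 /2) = 0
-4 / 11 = -0.36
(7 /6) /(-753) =-7 /4518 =-0.00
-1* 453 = -453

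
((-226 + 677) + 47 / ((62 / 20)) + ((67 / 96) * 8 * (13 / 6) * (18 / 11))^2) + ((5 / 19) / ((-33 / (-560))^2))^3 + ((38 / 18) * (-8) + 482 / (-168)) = 13410766374254389592975 / 30755596791416112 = 436043.12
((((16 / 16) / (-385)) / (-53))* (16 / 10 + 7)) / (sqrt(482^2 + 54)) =43* sqrt(232378) / 23708365450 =0.00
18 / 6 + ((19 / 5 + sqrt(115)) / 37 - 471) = -86561 / 185 + sqrt(115) / 37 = -467.61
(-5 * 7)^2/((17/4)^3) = 78400/4913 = 15.96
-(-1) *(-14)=-14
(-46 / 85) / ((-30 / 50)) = 46 / 51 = 0.90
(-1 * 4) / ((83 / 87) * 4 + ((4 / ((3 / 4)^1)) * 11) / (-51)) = -4437 / 2957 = -1.50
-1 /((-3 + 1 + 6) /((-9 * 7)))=63 /4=15.75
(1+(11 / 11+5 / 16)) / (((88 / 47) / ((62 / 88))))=0.87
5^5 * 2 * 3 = 18750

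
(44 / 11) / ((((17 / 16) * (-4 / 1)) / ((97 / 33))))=-1552 / 561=-2.77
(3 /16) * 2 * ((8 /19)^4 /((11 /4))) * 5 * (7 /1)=215040 /1433531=0.15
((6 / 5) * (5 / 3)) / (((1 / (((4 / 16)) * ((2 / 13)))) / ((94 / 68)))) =47 / 442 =0.11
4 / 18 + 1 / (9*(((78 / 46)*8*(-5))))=3097 / 14040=0.22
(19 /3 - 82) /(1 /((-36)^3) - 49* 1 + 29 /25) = 88257600 /55800601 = 1.58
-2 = -2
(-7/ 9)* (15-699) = 532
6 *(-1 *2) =-12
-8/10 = -4/5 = -0.80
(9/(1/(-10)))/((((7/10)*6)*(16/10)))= -13.39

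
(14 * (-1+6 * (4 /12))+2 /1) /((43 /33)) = 528 /43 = 12.28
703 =703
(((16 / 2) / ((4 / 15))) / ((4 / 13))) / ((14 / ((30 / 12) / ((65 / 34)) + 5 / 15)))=80 / 7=11.43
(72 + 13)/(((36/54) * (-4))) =-255/8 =-31.88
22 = 22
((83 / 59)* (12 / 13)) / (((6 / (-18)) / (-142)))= 553.19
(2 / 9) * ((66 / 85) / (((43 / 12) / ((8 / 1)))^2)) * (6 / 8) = 101376 / 157165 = 0.65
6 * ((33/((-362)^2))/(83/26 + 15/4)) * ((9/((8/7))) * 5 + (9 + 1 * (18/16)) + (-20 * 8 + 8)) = -263835/11826721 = -0.02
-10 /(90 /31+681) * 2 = -620 /21201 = -0.03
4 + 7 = 11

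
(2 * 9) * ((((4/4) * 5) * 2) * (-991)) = -178380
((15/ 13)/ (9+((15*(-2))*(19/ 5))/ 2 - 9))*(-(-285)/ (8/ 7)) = -525/ 104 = -5.05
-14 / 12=-7 / 6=-1.17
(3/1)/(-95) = -0.03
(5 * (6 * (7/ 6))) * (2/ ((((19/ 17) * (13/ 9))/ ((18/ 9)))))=21420/ 247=86.72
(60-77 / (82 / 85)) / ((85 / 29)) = -6.76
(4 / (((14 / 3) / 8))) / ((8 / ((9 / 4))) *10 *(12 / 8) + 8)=0.11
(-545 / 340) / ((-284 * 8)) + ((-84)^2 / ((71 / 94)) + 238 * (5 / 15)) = 4366557767 / 463488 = 9421.08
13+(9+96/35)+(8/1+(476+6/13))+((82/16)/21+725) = 13480177/10920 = 1234.45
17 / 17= 1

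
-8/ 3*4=-32/ 3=-10.67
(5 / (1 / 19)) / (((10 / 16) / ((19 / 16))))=361 / 2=180.50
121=121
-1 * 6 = -6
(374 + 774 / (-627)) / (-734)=-38954 / 76703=-0.51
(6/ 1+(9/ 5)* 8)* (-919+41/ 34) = -18723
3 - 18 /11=15 /11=1.36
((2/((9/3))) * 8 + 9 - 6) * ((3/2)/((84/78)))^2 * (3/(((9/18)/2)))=38025/196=194.01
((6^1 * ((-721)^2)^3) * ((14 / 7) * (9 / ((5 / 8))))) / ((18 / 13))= 87658932587828360304 / 5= 17531786517565672060.80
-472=-472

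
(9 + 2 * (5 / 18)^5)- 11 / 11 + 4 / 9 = 7981301 / 944784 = 8.45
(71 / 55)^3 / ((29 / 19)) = 6800309 / 4824875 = 1.41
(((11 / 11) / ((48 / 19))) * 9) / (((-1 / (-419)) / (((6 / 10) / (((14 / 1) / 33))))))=2364417 / 1120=2111.09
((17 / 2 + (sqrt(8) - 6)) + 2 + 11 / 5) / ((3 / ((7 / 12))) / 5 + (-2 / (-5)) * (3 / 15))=8.60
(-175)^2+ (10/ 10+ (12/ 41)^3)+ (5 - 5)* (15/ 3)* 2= 2110776274/ 68921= 30626.03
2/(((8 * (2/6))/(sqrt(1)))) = 3/4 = 0.75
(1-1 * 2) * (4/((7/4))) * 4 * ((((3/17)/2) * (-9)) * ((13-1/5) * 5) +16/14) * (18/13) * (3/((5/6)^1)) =122591232/54145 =2264.13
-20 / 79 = -0.25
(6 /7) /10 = 0.09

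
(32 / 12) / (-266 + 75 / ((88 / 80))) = -11 / 816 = -0.01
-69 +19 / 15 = -1016 / 15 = -67.73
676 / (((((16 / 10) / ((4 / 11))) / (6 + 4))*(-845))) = -20 / 11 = -1.82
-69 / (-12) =5.75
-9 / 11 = -0.82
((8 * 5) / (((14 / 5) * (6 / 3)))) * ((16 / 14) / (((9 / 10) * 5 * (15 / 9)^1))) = 160 / 147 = 1.09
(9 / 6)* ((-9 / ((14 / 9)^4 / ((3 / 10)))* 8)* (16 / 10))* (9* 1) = -4782969 / 60025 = -79.68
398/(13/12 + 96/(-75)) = -119400/59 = -2023.73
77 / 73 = 1.05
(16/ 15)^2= 256/ 225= 1.14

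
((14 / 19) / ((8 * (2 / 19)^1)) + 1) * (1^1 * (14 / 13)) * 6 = 315 / 26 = 12.12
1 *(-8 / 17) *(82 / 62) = -328 / 527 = -0.62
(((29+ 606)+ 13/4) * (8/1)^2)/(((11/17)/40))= 27776640/11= 2525149.09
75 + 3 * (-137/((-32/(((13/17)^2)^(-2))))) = 112.56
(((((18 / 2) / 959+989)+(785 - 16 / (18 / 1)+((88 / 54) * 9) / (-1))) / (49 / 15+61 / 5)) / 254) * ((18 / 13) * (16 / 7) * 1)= 455316450 / 321411727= 1.42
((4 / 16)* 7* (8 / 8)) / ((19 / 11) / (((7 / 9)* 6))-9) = -539 / 2658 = -0.20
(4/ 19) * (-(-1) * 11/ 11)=4/ 19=0.21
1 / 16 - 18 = -287 / 16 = -17.94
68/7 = 9.71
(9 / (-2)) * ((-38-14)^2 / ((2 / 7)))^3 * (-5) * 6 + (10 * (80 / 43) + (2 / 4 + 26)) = 9841389365287719 / 86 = 114434760061485.10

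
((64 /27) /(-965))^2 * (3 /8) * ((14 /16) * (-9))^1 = -448 /25143075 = -0.00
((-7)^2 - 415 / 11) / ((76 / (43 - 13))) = 930 / 209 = 4.45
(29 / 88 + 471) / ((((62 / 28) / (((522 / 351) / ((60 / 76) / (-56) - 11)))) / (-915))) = 1366201778060 / 51950327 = 26298.23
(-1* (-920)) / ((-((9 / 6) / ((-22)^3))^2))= -417238046720 / 9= -46359782968.89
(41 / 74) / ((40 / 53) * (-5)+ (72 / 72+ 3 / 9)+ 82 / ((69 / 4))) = 49979 / 208680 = 0.24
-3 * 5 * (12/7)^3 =-25920/343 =-75.57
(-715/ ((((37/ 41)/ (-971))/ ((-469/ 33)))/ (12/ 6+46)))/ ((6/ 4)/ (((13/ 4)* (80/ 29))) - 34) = 10097470947200/ 650941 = 15512113.92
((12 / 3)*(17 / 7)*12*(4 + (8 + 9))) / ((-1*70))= -1224 / 35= -34.97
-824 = -824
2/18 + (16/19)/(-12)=7/171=0.04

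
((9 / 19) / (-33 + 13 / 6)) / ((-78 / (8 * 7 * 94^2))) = 4453344 / 45695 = 97.46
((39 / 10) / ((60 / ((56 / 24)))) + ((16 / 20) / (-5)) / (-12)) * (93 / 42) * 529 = 541167 / 2800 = 193.27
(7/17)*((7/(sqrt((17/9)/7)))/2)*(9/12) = 441*sqrt(119)/2312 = 2.08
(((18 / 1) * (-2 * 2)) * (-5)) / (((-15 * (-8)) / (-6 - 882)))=-2664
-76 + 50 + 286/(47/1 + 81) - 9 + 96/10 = -7413/320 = -23.17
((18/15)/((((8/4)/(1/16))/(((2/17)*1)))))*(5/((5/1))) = 3/680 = 0.00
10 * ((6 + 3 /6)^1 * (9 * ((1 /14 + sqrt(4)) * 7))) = 16965 /2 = 8482.50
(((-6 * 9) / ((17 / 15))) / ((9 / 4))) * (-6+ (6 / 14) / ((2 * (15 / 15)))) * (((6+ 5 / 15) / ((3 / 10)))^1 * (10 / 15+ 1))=513000 / 119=4310.92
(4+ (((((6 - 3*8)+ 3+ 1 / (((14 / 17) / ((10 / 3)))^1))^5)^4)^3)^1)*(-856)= -4326571904112429793671775491865454420012396531376496189305518785133831858131198611203913814769521476666662717700740073588294636355661435782544224 / 21535635105883218754891329969266799496690029999328487171024618760617891774469201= -200902916623548937578337000000000000000000000000000000000000000000.00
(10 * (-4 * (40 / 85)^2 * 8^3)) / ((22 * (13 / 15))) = -9830400 / 41327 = -237.87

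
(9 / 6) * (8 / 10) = 6 / 5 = 1.20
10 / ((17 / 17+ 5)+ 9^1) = 2 / 3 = 0.67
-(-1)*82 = 82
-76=-76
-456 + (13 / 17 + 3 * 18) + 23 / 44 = -299733 / 748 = -400.71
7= 7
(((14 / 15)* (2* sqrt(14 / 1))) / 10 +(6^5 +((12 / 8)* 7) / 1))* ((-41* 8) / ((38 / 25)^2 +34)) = -798116250 / 11347 - 8200* sqrt(14) / 4863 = -70343.51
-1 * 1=-1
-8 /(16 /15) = -7.50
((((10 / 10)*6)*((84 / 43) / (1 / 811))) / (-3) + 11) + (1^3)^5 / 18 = -2443907 / 774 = -3157.50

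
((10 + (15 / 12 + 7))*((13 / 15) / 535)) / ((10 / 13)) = 12337 / 321000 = 0.04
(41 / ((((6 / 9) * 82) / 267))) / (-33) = -267 / 44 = -6.07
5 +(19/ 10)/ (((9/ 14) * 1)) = 358/ 45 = 7.96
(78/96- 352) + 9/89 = -499947/1424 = -351.09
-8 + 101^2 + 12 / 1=10205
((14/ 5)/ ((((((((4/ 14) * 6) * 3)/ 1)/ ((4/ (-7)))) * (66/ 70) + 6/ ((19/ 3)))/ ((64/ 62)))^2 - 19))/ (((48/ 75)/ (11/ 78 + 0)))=10896424000/ 606300349551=0.02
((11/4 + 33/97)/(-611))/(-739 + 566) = 1199/41012764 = 0.00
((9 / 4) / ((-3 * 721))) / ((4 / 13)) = -39 / 11536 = -0.00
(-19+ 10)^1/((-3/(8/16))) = 3/2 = 1.50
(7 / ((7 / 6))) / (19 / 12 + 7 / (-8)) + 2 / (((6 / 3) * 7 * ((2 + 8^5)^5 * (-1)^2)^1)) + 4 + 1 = 13.47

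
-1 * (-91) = 91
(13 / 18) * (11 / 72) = 143 / 1296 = 0.11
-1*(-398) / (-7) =-56.86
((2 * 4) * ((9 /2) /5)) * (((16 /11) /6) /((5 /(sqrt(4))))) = 192 /275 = 0.70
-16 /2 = -8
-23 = -23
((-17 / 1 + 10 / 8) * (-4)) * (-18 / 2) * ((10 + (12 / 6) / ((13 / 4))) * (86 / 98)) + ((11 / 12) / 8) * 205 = -45937579 / 8736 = -5258.42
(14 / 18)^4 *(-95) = -228095 / 6561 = -34.77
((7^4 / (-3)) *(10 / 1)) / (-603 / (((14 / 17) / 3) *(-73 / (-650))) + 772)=12269110 / 28800699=0.43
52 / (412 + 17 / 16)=832 / 6609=0.13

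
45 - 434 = -389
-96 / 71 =-1.35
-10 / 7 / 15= -2 / 21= -0.10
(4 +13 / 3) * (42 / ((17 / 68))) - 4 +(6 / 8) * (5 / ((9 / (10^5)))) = 129188 / 3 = 43062.67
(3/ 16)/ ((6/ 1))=1/ 32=0.03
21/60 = 7/20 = 0.35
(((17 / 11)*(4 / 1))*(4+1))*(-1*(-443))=150620 / 11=13692.73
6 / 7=0.86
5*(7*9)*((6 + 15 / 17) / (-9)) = -240.88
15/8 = 1.88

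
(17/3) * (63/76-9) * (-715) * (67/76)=168577695/5776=29185.89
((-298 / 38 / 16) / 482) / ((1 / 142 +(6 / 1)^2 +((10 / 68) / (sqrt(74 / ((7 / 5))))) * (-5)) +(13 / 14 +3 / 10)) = -732701588187345 / 26829760645545588392 - 78209224625 * sqrt(2590) / 53659521291091176784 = -0.00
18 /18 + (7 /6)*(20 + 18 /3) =94 /3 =31.33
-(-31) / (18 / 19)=32.72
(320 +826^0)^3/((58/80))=1323046440/29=45622291.03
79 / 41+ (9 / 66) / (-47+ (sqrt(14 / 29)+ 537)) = 288172469 / 149536266 - sqrt(406) / 51061164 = 1.93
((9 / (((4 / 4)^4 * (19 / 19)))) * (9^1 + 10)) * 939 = 160569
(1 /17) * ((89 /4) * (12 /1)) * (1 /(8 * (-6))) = -89 /272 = -0.33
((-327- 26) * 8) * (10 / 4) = -7060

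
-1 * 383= -383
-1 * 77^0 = -1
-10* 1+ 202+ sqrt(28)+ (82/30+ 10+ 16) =2* sqrt(7)+ 3311/15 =226.02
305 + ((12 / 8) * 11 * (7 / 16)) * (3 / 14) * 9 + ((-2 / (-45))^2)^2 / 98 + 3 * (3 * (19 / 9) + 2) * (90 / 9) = 7316084987387 / 12859560000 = 568.92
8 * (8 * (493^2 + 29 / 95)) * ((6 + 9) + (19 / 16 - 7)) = 13576734192 / 95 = 142912991.49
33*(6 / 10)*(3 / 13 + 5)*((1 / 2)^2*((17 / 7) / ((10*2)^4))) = 28611 / 72800000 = 0.00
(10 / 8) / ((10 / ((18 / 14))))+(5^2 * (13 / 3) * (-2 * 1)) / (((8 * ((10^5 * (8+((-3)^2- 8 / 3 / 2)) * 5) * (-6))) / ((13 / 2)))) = 0.16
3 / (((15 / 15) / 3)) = 9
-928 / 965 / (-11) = 928 / 10615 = 0.09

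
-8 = -8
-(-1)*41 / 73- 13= -908 / 73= -12.44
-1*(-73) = 73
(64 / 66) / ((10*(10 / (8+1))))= 24 / 275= 0.09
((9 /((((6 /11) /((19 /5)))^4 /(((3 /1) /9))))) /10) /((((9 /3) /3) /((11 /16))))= 20988327371 /43200000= 485.84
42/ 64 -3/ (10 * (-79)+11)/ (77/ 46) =1264059/ 1919456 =0.66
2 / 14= 1 / 7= 0.14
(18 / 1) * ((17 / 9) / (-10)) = -17 / 5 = -3.40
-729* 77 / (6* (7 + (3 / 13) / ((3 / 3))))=-243243 / 188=-1293.85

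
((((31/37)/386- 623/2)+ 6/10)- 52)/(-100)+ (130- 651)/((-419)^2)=2272930521287/626840550500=3.63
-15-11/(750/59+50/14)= -105418/6725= -15.68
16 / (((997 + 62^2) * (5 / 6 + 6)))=96 / 198481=0.00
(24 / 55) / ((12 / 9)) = 18 / 55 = 0.33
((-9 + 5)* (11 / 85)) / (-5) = 44 / 425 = 0.10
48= 48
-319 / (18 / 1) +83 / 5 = -101 / 90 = -1.12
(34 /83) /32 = 17 /1328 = 0.01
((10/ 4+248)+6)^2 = 263169/ 4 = 65792.25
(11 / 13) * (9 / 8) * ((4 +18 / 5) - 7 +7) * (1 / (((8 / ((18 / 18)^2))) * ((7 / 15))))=5643 / 2912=1.94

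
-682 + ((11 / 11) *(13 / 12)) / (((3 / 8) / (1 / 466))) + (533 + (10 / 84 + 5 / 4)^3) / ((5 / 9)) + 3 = 65603266793 / 230166720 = 285.02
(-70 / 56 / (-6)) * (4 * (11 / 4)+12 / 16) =235 / 96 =2.45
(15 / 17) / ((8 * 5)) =3 / 136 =0.02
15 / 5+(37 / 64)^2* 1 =13657 / 4096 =3.33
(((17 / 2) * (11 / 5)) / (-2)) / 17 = -11 / 20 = -0.55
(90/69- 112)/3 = -2546/69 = -36.90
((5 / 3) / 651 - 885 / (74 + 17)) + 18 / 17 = -3739448 / 431613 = -8.66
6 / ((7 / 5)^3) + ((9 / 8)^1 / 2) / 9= 12343 / 5488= 2.25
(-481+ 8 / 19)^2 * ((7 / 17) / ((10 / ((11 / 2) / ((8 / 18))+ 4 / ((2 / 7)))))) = 123145112797 / 490960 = 250825.14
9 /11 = 0.82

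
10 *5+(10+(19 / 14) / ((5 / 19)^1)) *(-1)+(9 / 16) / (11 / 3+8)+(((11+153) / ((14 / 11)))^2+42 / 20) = 13046665 / 784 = 16641.15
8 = 8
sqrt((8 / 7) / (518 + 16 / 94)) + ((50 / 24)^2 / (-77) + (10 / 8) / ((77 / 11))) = 2 * sqrt(445137) / 28413 + 1355 / 11088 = 0.17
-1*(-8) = 8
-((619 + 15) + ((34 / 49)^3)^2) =-8776920889850 / 13841287201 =-634.11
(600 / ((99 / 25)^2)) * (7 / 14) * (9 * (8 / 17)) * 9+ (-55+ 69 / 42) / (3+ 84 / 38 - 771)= 101859731667 / 139670300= 729.29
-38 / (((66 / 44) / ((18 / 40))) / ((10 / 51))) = -38 / 17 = -2.24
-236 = -236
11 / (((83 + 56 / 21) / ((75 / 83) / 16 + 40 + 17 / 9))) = 5514641 / 1023888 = 5.39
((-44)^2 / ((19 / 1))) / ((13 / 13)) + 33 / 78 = 50545 / 494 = 102.32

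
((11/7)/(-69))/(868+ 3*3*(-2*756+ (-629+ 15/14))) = 22/17766051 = 0.00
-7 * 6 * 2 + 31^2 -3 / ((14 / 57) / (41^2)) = -275173 / 14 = -19655.21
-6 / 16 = -3 / 8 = -0.38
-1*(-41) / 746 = 41 / 746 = 0.05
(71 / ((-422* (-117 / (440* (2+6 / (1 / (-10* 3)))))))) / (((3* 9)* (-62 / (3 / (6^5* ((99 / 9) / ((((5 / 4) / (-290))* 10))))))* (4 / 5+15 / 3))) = -789875 / 45042736553568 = -0.00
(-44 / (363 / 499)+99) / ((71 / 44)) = 23.87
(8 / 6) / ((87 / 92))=368 / 261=1.41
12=12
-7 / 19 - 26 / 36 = -373 / 342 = -1.09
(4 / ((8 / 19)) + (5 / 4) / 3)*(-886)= -52717 / 6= -8786.17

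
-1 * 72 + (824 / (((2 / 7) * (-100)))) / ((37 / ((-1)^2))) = -72.78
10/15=2/3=0.67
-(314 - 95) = -219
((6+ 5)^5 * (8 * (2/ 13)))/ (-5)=-2576816/ 65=-39643.32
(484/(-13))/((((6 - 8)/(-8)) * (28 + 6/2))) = -1936/403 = -4.80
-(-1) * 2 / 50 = 1 / 25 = 0.04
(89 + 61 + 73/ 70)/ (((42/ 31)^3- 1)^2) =9383576419213/ 137355694630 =68.32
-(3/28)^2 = -9/784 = -0.01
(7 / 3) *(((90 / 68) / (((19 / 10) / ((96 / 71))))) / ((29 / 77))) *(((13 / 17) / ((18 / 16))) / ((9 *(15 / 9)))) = 8968960 / 33917907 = 0.26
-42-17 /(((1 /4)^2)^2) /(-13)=3806 /13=292.77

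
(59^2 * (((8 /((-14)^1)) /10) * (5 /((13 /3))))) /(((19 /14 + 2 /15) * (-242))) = 313290 /492349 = 0.64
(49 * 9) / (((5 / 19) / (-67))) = -561393 / 5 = -112278.60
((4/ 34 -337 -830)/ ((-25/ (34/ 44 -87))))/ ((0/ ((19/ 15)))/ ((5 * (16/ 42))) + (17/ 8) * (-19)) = 150523156/ 1510025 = 99.68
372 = 372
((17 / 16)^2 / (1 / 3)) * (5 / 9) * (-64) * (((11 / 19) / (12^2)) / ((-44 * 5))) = 289 / 131328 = 0.00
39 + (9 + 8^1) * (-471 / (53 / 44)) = -350241 / 53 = -6608.32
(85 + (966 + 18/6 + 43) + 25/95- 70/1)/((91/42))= 117108/247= 474.12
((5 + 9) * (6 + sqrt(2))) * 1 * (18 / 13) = 252 * sqrt(2) / 13 + 1512 / 13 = 143.72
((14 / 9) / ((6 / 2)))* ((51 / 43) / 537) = 238 / 207819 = 0.00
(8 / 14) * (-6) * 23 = -78.86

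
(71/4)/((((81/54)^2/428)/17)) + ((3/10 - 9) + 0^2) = 5165177/90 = 57390.86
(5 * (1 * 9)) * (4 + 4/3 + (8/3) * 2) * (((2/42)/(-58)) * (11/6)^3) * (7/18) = -6655/7047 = -0.94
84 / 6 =14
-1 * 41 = -41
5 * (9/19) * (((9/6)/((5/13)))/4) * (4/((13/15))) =10.66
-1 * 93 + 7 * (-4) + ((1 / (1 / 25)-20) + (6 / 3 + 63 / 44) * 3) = -4651 / 44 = -105.70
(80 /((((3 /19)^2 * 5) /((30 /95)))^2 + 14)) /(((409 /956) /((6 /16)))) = 41413920 /8360369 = 4.95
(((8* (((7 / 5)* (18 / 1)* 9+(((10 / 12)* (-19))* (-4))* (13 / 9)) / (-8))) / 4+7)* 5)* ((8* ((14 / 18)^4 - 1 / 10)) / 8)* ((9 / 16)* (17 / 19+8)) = -482.82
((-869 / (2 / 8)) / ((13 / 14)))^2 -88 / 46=54468245172 / 3887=14012926.47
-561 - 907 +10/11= -16138/11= -1467.09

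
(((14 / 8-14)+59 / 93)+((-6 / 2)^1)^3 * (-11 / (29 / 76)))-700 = 719875 / 10788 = 66.73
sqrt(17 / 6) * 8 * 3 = 40.40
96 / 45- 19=-253 / 15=-16.87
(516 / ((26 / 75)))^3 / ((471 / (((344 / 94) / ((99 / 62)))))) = 16046452.24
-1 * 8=-8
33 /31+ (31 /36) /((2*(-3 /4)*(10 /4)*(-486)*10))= 21652261 /20339100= 1.06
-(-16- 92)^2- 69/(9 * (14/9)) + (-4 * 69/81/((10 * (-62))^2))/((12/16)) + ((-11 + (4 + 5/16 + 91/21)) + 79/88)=-27979780768861/2397502800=-11670.39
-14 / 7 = -2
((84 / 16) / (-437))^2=441 / 3055504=0.00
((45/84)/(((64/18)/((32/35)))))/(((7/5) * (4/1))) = 135/5488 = 0.02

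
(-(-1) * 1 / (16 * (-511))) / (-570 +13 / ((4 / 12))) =1 / 4341456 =0.00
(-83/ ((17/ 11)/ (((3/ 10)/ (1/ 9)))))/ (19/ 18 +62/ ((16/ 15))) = -887436/ 362185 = -2.45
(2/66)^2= 1/1089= 0.00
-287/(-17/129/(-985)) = -36467655/17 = -2145156.18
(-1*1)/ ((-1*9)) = 1/ 9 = 0.11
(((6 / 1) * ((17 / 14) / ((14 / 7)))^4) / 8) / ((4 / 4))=250563 / 2458624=0.10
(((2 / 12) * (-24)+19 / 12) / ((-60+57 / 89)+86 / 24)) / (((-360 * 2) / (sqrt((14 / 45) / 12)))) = -2581 * sqrt(210) / 3860071200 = -0.00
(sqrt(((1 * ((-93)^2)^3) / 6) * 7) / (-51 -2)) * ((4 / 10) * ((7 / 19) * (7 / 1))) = -13137831 * sqrt(42) / 5035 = -16910.20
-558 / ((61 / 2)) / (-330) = 186 / 3355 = 0.06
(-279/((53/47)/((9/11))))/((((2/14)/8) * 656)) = -17.28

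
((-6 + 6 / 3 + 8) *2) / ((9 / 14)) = 112 / 9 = 12.44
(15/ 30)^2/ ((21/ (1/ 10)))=1/ 840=0.00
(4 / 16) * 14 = 7 / 2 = 3.50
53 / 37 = 1.43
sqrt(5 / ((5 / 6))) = sqrt(6) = 2.45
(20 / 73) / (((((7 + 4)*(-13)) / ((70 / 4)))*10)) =-35 / 10439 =-0.00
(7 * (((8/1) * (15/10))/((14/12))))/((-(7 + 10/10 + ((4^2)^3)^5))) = -1/16012798675095097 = -0.00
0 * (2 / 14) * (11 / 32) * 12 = 0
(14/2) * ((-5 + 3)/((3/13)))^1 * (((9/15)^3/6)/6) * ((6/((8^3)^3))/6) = -91/33554432000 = -0.00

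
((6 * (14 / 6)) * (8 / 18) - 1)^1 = 47 / 9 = 5.22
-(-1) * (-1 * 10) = -10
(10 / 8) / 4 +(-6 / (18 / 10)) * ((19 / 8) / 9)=-245 / 432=-0.57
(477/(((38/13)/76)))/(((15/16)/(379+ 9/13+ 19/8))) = 5054292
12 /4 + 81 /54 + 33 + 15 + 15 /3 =115 /2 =57.50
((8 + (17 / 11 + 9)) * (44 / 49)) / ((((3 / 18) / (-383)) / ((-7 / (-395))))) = -1875168 / 2765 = -678.18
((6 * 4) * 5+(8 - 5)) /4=30.75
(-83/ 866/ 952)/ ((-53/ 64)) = 332/ 2730931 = 0.00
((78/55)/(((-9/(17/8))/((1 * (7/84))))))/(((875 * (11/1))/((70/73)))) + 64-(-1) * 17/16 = 10344546683/158994000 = 65.06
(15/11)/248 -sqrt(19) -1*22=-60001/2728 -sqrt(19)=-26.35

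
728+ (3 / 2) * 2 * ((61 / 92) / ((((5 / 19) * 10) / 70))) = 359219 / 460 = 780.91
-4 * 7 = -28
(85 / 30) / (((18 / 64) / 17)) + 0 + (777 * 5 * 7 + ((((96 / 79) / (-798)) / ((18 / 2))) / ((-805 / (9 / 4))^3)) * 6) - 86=8074369625974453811 / 295978478402250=27280.26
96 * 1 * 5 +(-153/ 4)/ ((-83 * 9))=159377/ 332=480.05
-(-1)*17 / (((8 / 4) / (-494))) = -4199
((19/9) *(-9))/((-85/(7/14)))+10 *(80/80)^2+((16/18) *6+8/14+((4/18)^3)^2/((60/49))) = 30387451531/1897244370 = 16.02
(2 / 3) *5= 10 / 3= 3.33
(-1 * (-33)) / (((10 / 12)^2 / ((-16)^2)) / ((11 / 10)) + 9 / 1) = 1672704 / 456317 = 3.67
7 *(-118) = -826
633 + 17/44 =27869/44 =633.39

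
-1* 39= -39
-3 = -3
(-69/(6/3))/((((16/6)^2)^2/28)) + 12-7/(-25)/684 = -62184841/8755200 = -7.10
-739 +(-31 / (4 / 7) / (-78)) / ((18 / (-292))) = -1053397 / 1404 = -750.28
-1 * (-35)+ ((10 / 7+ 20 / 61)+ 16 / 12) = 48793 / 1281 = 38.09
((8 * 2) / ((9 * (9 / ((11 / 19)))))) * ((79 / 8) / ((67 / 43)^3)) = 138183166 / 462874257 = 0.30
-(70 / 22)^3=-42875 / 1331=-32.21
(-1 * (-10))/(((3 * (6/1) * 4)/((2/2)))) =5/36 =0.14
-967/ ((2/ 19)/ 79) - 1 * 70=-1451607/ 2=-725803.50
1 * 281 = 281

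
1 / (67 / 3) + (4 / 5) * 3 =819 / 335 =2.44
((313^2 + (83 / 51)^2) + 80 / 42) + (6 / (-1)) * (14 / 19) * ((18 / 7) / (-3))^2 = 33891161602 / 345933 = 97970.31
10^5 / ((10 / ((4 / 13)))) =40000 / 13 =3076.92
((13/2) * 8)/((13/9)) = 36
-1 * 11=-11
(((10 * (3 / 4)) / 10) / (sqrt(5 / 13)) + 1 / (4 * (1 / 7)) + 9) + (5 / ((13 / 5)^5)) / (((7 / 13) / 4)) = 3 * sqrt(65) / 20 + 8846861 / 799708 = 12.27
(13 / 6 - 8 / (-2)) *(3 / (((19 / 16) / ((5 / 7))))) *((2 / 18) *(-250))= -370000 / 1197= -309.11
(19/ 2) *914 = 8683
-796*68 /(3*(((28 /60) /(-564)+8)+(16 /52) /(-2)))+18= -1968801558 /862829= -2281.80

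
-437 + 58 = -379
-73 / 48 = -1.52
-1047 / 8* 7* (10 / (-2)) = 36645 / 8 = 4580.62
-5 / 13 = -0.38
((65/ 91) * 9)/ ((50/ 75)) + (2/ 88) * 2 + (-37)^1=-2103/ 77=-27.31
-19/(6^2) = -19/36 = -0.53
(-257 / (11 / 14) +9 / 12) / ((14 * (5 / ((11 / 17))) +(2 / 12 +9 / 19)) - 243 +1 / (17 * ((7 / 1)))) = 2.43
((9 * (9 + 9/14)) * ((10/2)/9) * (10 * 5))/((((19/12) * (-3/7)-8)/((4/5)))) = -2000/9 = -222.22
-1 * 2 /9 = -0.22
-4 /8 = -0.50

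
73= 73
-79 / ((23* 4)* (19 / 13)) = -1027 / 1748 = -0.59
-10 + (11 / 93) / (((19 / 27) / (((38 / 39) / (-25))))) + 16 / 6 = -221848 / 30225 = -7.34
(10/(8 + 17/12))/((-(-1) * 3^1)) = 40/113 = 0.35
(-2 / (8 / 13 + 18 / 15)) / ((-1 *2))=65 / 118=0.55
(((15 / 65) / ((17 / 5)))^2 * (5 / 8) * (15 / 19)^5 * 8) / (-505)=-170859375 / 12214450277159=-0.00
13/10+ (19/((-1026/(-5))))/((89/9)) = 1748/1335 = 1.31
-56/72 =-7/9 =-0.78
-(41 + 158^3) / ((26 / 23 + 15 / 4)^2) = -33385003792 / 201601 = -165599.40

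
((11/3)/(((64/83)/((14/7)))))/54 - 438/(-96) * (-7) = -164651/5184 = -31.76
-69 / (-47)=69 / 47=1.47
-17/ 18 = -0.94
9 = 9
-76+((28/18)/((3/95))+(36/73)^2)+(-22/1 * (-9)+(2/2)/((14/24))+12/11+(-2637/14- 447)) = -10215926327/22157982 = -461.05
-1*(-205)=205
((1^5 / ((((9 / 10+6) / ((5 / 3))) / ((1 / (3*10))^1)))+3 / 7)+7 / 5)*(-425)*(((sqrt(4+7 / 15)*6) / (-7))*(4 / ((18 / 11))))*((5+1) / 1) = 59718824*sqrt(1005) / 91287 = 20738.88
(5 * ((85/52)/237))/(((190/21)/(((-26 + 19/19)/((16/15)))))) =-0.09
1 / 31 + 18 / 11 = 569 / 341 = 1.67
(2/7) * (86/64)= 0.38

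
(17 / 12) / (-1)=-17 / 12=-1.42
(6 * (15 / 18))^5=3125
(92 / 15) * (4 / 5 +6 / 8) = 713 / 75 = 9.51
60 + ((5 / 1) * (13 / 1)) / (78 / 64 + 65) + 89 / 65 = 660607 / 10595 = 62.35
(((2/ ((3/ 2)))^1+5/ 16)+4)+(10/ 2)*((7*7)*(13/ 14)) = 11191/ 48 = 233.15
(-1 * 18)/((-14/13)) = 16.71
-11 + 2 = -9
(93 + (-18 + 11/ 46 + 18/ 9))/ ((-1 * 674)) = -3553/ 31004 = -0.11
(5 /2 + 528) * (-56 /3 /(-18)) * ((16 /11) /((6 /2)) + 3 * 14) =20825308 /891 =23372.96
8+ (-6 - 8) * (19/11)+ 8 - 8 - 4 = -222/11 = -20.18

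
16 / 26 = 8 / 13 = 0.62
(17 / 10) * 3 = 51 / 10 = 5.10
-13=-13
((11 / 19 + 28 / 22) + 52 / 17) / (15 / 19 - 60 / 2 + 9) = -17447 / 71808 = -0.24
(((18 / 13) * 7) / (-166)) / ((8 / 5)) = -315 / 8632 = -0.04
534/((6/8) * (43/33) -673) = -23496/29569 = -0.79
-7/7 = -1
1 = 1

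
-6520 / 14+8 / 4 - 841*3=-20907 / 7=-2986.71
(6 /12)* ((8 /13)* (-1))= -4 /13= -0.31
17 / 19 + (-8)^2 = 64.89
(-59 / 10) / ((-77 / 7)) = 59 / 110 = 0.54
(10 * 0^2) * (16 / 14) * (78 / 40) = 0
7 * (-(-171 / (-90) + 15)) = -1183 / 10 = -118.30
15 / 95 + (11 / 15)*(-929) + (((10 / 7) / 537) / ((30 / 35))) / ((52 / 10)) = -2710245217 / 3979170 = -681.11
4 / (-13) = -4 / 13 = -0.31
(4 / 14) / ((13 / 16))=32 / 91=0.35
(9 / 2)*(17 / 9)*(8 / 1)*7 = 476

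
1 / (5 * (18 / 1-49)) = -1 / 155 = -0.01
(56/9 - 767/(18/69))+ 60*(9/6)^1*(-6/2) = -57671/18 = -3203.94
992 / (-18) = -496 / 9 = -55.11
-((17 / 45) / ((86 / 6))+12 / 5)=-313 / 129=-2.43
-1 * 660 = -660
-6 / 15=-2 / 5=-0.40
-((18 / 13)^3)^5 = -6746640616477458432 / 51185893014090757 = -131.81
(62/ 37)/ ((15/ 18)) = 372/ 185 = 2.01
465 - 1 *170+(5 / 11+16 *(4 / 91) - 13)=283441 / 1001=283.16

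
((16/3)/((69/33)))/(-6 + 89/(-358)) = -63008/154353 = -0.41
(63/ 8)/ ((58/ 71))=4473/ 464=9.64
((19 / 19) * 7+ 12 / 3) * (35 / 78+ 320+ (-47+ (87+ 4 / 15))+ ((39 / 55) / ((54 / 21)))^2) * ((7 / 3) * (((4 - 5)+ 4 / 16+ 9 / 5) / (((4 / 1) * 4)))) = 25027848727 / 41184000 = 607.71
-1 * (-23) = 23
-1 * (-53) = 53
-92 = -92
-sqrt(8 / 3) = -2 * sqrt(6) / 3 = -1.63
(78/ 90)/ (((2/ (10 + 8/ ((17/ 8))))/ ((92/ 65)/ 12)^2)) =529/ 6375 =0.08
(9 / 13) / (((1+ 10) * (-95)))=-9 / 13585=-0.00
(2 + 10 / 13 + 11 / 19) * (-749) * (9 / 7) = -796401 / 247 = -3224.30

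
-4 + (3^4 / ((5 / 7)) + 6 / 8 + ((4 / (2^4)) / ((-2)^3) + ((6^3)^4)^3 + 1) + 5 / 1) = 1650307967758485687387511867539 / 160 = 10314424798490535546171950000.00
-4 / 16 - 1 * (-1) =0.75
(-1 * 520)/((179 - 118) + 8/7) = -728/87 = -8.37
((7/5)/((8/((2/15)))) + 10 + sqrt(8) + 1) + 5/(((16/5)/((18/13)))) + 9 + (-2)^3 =2 * sqrt(2) + 110657/7800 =17.02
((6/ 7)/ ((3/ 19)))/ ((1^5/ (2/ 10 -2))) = -342/ 35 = -9.77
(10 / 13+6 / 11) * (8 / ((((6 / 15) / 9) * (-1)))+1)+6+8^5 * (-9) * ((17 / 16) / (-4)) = 11169254 / 143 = 78106.67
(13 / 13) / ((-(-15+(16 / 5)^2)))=25 / 119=0.21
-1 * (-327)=327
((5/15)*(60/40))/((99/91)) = 91/198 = 0.46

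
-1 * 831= -831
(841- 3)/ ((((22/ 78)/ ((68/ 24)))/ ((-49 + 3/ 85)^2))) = 94354263068/ 4675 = 20182730.07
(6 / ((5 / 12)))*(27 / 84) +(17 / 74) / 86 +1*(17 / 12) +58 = 21399047 / 334110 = 64.05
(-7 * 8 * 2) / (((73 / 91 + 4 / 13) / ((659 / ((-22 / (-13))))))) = -43657432 / 1111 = -39295.62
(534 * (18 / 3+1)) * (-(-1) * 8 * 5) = 149520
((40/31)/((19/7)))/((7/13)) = 520/589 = 0.88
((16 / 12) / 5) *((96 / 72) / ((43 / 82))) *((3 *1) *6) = 2624 / 215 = 12.20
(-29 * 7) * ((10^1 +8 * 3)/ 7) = -986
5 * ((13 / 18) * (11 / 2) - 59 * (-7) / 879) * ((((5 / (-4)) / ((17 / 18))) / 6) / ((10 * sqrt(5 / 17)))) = -46855 * sqrt(85) / 478176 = -0.90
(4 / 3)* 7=28 / 3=9.33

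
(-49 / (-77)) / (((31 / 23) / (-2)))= -322 / 341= -0.94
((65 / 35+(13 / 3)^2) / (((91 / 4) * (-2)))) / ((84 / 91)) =-650 / 1323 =-0.49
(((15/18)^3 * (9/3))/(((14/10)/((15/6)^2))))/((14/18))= 9.96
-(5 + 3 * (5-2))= -14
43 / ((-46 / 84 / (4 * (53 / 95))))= -382872 / 2185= -175.23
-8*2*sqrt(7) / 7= -16*sqrt(7) / 7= -6.05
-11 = -11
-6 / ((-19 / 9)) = 54 / 19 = 2.84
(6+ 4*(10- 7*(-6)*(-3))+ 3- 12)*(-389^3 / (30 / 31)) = 852172231513 / 30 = 28405741050.43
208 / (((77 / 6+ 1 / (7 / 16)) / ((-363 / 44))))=-72072 / 635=-113.50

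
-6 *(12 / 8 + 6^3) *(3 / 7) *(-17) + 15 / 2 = 133215 / 14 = 9515.36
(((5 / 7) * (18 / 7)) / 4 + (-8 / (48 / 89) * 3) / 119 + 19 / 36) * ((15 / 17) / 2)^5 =1551065625 / 151390832768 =0.01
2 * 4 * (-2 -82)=-672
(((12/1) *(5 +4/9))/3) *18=392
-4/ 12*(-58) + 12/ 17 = 1022/ 51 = 20.04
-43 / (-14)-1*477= -6635 / 14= -473.93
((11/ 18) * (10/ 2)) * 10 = 275/ 9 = 30.56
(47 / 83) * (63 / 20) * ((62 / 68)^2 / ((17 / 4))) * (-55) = -31300731 / 1631116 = -19.19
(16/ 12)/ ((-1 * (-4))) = 1/ 3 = 0.33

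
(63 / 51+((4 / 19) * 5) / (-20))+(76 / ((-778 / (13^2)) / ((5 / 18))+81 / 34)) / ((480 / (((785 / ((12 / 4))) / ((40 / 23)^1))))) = -18815178155 / 37925047584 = -0.50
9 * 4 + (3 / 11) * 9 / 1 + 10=533 / 11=48.45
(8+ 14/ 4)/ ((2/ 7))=161/ 4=40.25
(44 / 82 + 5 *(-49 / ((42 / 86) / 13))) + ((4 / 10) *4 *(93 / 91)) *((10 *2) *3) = -71892865 / 11193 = -6423.02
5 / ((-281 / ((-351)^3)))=216217755 / 281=769458.20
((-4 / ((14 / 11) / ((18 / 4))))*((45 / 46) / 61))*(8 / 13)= -17820 / 127673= -0.14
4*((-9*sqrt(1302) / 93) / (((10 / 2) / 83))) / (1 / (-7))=6972*sqrt(1302) / 155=1623.05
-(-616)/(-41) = -616/41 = -15.02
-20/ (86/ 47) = -10.93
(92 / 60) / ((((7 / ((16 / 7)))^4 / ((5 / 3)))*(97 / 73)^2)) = 8032550912 / 488169113481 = 0.02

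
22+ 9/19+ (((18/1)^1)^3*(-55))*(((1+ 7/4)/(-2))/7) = 8382844/133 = 63028.90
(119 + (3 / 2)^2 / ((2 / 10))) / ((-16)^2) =521 / 1024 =0.51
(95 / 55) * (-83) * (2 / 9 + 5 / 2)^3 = -185532473 / 64152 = -2892.08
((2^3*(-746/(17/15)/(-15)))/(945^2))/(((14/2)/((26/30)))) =77584/1594049625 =0.00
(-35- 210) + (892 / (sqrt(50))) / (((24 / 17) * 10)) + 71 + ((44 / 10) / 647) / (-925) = -165.06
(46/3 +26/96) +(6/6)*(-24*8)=-8467/48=-176.40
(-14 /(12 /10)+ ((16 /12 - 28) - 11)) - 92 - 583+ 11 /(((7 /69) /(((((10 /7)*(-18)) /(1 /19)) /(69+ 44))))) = -19819241 /16611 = -1193.14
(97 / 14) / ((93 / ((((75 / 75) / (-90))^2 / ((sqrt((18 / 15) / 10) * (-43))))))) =-97 * sqrt(3) / 272091960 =-0.00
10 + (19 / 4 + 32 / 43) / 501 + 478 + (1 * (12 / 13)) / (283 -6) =50477819515 / 103435124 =488.01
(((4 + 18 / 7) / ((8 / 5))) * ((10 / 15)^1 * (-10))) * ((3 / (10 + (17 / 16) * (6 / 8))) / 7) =-36800 / 33859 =-1.09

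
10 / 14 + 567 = 3974 / 7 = 567.71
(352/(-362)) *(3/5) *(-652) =344256/905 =380.39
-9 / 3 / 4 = -0.75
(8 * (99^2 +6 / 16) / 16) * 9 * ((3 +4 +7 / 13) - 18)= -11996883 / 26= -461418.58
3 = 3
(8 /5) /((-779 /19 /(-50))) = 80 /41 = 1.95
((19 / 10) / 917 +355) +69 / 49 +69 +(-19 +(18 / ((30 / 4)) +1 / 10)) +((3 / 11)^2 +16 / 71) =112830705259 / 275728145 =409.21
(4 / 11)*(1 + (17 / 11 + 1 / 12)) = 347 / 363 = 0.96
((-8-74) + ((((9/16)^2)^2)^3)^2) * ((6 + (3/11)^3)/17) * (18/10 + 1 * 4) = -1509685804551443983237543704354512007/8963478166051295833645594821263360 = -168.43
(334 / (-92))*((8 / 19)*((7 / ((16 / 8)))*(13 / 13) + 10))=-9018 / 437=-20.64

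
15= 15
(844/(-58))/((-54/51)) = 3587/261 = 13.74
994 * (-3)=-2982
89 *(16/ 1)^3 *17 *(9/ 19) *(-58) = -3234963456/ 19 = -170261234.53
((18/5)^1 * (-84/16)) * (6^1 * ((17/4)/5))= -9639/100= -96.39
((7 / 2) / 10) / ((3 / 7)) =49 / 60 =0.82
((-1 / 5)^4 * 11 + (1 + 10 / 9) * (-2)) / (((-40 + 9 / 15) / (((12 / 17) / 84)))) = 23651 / 26373375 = 0.00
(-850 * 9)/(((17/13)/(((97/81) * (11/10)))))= -69355/9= -7706.11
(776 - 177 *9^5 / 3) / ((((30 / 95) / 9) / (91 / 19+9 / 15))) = -535006464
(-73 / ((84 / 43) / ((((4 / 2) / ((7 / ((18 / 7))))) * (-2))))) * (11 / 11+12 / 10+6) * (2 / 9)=514796 / 5145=100.06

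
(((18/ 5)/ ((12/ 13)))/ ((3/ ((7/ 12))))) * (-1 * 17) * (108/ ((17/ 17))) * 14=-97461/ 5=-19492.20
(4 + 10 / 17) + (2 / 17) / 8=313 / 68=4.60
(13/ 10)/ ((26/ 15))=3/ 4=0.75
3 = 3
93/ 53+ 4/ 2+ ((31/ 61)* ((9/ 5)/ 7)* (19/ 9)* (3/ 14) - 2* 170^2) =-91558984239/ 1584170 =-57796.19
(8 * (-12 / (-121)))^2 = 9216 / 14641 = 0.63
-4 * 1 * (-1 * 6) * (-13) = -312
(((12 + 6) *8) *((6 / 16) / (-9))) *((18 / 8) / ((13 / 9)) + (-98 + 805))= -110535 / 26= -4251.35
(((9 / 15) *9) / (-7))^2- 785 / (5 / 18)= -3461121 / 1225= -2825.40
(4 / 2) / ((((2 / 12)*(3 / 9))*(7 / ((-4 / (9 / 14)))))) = -32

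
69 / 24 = 2.88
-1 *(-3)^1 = 3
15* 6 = 90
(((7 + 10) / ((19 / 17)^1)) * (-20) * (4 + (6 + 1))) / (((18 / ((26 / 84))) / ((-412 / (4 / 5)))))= 106417025 / 3591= 29634.37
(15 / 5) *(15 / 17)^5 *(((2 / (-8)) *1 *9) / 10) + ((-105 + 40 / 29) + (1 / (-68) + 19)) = -27998394967 / 329406824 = -85.00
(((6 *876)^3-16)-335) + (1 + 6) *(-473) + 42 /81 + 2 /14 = 27442764761831 /189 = 145199813554.66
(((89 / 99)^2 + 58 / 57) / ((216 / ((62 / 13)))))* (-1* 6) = -10539535 / 43575246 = -0.24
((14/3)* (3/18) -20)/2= -9.61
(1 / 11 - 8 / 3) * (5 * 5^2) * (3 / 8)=-10625 / 88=-120.74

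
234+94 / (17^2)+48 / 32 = 136307 / 578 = 235.83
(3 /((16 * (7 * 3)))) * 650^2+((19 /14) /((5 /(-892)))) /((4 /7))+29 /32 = 3751471 /1120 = 3349.53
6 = 6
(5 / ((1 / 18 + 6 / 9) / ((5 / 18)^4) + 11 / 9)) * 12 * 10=3375000 / 689219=4.90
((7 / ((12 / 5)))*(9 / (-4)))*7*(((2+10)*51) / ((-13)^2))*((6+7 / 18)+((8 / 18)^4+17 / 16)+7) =-6335568925 / 2628288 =-2410.53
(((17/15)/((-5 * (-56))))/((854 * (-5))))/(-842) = 17/15100428000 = 0.00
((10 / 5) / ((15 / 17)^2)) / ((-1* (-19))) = 578 / 4275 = 0.14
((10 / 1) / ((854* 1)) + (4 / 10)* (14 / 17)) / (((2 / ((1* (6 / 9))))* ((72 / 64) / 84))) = 132064 / 15555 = 8.49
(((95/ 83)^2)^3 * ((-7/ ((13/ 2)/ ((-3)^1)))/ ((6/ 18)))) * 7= 648351047531250/ 4250224853797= 152.55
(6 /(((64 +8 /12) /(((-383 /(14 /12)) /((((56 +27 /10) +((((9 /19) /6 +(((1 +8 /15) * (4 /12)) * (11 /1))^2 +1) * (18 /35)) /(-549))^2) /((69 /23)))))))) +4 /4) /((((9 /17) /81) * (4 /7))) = -45813538730061351509589 /307368795736246416164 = -149.05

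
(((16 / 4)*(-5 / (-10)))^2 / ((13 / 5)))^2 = 400 / 169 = 2.37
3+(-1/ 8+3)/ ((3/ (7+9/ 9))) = 10.67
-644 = -644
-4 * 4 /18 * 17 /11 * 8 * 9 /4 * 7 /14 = -136 /11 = -12.36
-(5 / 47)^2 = -25 / 2209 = -0.01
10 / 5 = 2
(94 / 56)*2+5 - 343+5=-4615 / 14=-329.64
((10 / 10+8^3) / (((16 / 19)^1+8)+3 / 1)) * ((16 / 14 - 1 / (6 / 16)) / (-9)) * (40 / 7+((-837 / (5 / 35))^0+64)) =127072 / 245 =518.66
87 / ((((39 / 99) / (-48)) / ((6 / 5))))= -826848 / 65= -12720.74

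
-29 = -29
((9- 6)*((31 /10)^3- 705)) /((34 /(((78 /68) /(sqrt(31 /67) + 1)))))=-588107039 /4624000 + 8777717*sqrt(2077) /4624000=-40.67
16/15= 1.07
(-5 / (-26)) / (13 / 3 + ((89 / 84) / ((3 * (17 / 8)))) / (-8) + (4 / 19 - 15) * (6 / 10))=-1017450 / 24131731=-0.04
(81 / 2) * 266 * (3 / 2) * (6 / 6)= 16159.50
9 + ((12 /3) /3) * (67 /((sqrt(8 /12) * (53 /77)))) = 9 + 10318 * sqrt(6) /159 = 167.95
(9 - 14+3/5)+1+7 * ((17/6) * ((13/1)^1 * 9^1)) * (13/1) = 30163.10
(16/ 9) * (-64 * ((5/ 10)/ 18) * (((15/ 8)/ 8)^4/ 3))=-625/ 196608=-0.00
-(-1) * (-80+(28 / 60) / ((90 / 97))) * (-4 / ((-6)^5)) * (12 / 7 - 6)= 107321 / 612360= 0.18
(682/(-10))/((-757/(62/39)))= 21142/147615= 0.14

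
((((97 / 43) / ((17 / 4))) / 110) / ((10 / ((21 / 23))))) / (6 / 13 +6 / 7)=61789 / 184943000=0.00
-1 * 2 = -2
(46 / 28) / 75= 23 / 1050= 0.02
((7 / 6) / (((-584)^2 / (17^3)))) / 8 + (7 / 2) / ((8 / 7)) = 50169623 / 16370688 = 3.06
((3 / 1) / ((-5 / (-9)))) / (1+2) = 9 / 5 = 1.80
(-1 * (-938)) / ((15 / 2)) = 1876 / 15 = 125.07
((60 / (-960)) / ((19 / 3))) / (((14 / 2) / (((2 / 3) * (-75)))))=75 / 1064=0.07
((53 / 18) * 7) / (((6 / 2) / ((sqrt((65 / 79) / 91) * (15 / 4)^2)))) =1325 * sqrt(2765) / 7584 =9.19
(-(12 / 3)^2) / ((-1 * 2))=8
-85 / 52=-1.63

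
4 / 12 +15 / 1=46 / 3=15.33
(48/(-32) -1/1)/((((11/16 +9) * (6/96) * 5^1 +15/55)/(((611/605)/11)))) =-78208/1124453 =-0.07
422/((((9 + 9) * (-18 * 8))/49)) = -10339/1296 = -7.98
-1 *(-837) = 837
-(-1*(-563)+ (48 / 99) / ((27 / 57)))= -167515 / 297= -564.02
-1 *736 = -736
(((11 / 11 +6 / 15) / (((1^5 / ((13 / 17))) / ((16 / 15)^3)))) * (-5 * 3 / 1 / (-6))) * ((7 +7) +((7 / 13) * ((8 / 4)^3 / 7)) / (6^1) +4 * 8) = 25776128 / 172125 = 149.75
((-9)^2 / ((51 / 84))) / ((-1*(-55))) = 2268 / 935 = 2.43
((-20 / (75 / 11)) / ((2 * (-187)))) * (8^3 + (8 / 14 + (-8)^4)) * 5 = 64520 / 357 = 180.73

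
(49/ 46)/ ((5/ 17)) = 833/ 230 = 3.62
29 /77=0.38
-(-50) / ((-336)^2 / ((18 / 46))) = 25 / 144256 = 0.00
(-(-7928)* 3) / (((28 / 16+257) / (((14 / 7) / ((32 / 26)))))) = 51532 / 345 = 149.37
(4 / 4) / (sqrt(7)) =sqrt(7) / 7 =0.38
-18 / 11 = -1.64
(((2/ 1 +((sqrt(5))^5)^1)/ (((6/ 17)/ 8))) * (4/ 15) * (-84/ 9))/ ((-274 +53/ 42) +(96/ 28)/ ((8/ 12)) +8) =213248/ 490635 +533120 * sqrt(5)/ 98127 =12.58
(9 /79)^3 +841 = 414646528 /493039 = 841.00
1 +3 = 4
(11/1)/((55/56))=11.20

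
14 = 14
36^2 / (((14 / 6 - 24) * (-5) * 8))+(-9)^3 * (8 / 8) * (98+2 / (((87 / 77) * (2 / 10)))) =-734137506 / 9425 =-77892.57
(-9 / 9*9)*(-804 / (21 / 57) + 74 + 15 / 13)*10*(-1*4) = -69029640 / 91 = -758567.47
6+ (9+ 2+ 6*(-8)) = -31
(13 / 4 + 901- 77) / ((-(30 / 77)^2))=-6539687 / 1200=-5449.74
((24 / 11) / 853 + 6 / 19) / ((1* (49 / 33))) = 170262 / 794143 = 0.21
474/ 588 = 79/ 98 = 0.81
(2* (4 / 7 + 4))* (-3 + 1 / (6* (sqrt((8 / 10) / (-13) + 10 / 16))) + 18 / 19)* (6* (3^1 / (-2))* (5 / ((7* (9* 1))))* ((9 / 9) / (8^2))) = 195 / 931 - 5* sqrt(38090) / 43071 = 0.19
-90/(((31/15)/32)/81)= -3499200/31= -112877.42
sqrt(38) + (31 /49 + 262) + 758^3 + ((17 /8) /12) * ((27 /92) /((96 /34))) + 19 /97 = 435519781.01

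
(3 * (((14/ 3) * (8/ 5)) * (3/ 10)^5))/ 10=1701/ 312500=0.01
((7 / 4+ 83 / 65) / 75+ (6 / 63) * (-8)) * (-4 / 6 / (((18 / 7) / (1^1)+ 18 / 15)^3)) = 0.01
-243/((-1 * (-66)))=-81/22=-3.68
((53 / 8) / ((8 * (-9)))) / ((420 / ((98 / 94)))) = -371 / 1624320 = -0.00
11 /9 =1.22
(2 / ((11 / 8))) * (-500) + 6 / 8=-726.52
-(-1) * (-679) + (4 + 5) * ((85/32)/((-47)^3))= -2255866909/3322336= -679.00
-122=-122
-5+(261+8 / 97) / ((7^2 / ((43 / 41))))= 0.59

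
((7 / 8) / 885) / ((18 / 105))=49 / 8496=0.01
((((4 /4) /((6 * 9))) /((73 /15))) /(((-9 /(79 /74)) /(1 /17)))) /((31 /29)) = -11455 /461190348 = -0.00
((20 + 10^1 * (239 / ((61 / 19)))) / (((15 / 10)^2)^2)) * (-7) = -5222560 / 4941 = -1056.98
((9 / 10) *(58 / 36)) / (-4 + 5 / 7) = -203 / 460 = -0.44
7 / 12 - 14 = -161 / 12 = -13.42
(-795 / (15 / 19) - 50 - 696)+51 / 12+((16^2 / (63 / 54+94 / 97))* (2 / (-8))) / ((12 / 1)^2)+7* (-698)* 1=-98967035 / 14916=-6634.96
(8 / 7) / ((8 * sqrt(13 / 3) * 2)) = sqrt(39) / 182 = 0.03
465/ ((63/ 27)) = 1395/ 7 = 199.29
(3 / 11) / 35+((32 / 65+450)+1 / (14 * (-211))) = 135929293 / 301730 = 450.50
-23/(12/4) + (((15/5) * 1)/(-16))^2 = -5861/768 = -7.63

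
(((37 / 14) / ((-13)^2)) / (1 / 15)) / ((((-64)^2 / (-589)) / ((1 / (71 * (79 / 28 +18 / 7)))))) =-326895 / 3710666752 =-0.00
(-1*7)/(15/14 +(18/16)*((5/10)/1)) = -784/183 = -4.28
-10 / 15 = -2 / 3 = -0.67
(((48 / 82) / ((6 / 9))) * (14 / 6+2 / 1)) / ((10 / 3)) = 234 / 205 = 1.14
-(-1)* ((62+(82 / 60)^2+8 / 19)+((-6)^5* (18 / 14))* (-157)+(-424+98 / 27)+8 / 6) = 563530744319 / 359100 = 1569286.39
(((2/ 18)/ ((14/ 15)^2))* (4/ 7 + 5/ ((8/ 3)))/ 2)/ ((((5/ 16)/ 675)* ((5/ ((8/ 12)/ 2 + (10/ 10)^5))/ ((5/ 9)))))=17125/ 343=49.93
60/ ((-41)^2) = 60/ 1681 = 0.04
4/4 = 1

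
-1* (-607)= 607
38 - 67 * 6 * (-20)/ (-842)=11978/ 421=28.45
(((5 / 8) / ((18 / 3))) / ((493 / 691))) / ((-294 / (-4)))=3455 / 1739304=0.00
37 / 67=0.55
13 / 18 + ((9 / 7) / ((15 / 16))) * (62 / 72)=1199 / 630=1.90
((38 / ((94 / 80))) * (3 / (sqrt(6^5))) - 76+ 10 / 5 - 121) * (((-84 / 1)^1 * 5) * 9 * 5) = 3685500 - 399000 * sqrt(6) / 47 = 3664705.40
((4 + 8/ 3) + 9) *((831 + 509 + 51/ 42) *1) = 294173/ 14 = 21012.36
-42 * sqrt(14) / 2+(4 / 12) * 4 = 4 / 3 - 21 * sqrt(14) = -77.24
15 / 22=0.68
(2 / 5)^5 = 32 / 3125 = 0.01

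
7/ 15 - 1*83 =-1238/ 15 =-82.53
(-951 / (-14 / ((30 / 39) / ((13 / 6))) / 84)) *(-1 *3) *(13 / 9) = -8778.46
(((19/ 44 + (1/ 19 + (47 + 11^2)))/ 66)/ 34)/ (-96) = -46951/ 60031488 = -0.00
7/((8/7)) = 49/8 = 6.12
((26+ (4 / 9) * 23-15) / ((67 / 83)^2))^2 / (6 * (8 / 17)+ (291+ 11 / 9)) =29432559142817 / 8186957137638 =3.60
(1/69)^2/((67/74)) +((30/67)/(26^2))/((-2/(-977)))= 69822479/215635212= 0.32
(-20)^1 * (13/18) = -130/9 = -14.44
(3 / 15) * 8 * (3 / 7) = 24 / 35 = 0.69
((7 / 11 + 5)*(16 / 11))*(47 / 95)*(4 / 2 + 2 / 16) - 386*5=-1921.38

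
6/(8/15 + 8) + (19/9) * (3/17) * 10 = 14455/3264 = 4.43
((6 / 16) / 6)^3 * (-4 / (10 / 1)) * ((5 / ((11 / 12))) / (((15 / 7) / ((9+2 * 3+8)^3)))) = -85169 / 28160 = -3.02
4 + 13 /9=49 /9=5.44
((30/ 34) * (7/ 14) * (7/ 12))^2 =1225/ 18496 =0.07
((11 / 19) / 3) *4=0.77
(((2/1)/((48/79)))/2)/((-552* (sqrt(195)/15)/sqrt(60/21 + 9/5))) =-79* sqrt(44499)/2411136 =-0.01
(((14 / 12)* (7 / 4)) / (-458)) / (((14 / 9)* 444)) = -7 / 1084544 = -0.00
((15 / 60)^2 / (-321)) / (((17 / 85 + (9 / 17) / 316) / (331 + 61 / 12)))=-27081595 / 83465136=-0.32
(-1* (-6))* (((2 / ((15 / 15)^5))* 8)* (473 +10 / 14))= 318336 / 7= 45476.57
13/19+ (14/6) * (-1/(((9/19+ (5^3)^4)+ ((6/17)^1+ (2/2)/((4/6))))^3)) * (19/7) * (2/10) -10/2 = -4825283493265212784797547891692005806/1118053492341939547696992781622643945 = -4.32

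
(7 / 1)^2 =49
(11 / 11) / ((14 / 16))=8 / 7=1.14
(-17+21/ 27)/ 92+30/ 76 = 859/ 3933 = 0.22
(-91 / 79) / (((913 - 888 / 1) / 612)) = -28.20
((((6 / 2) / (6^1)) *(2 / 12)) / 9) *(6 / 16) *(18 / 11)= 1 / 176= 0.01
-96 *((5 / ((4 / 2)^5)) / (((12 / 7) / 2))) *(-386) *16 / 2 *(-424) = -22912960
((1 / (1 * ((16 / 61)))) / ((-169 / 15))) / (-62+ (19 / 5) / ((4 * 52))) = 1525 / 279331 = 0.01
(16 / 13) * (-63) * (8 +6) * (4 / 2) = -28224 / 13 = -2171.08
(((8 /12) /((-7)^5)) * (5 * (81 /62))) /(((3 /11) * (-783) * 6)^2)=-605 /3833157498156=-0.00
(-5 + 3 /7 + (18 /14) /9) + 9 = 32 /7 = 4.57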